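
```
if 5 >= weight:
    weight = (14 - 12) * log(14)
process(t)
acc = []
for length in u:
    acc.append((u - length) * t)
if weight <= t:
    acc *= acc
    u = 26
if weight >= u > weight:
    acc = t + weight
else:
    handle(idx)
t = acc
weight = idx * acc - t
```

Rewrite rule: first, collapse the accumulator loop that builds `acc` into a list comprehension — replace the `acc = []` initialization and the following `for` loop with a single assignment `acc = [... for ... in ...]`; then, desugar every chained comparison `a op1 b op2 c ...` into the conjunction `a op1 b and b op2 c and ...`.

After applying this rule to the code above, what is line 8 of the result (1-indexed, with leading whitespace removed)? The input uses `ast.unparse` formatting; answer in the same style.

Transformed code:
if 5 >= weight:
    weight = (14 - 12) * log(14)
process(t)
acc = [(u - length) * t for length in u]
if weight <= t:
    acc *= acc
    u = 26
if weight >= u and u > weight:
    acc = t + weight
else:
    handle(idx)
t = acc
weight = idx * acc - t

if weight >= u and u > weight:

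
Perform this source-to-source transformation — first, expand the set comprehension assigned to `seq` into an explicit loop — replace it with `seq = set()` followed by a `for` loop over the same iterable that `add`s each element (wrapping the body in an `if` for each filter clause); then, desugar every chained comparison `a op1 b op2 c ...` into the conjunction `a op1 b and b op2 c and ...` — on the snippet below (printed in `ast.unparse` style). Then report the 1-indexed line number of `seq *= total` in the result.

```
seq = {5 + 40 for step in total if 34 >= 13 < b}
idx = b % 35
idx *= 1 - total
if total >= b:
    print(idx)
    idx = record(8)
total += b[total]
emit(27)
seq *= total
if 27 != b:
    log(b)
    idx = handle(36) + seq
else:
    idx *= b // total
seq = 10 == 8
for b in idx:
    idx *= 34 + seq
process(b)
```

Transformed code:
seq = set()
for step in total:
    if 34 >= 13 and 13 < b:
        seq.add(5 + 40)
idx = b % 35
idx *= 1 - total
if total >= b:
    print(idx)
    idx = record(8)
total += b[total]
emit(27)
seq *= total
if 27 != b:
    log(b)
    idx = handle(36) + seq
else:
    idx *= b // total
seq = 10 == 8
for b in idx:
    idx *= 34 + seq
process(b)

12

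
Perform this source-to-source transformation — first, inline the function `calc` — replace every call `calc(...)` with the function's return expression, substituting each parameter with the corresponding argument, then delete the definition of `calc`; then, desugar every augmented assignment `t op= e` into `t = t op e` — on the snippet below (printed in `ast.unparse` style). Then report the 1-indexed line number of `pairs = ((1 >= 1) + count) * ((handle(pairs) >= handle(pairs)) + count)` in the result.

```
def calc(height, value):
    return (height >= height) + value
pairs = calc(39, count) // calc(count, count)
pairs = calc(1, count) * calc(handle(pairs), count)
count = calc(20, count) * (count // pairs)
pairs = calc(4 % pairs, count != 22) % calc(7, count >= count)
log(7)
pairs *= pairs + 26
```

Transformed code:
pairs = ((39 >= 39) + count) // ((count >= count) + count)
pairs = ((1 >= 1) + count) * ((handle(pairs) >= handle(pairs)) + count)
count = ((20 >= 20) + count) * (count // pairs)
pairs = ((4 % pairs >= 4 % pairs) + (count != 22)) % ((7 >= 7) + (count >= count))
log(7)
pairs = pairs * (pairs + 26)

2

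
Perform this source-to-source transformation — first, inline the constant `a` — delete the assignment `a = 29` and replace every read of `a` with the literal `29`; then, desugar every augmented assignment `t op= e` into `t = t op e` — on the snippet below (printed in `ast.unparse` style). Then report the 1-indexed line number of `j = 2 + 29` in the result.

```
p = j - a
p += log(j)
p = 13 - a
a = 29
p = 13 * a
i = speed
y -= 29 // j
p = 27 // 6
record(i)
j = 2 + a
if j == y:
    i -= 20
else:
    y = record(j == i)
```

Transformed code:
p = j - 29
p = p + log(j)
p = 13 - 29
p = 13 * 29
i = speed
y = y - 29 // j
p = 27 // 6
record(i)
j = 2 + 29
if j == y:
    i = i - 20
else:
    y = record(j == i)

9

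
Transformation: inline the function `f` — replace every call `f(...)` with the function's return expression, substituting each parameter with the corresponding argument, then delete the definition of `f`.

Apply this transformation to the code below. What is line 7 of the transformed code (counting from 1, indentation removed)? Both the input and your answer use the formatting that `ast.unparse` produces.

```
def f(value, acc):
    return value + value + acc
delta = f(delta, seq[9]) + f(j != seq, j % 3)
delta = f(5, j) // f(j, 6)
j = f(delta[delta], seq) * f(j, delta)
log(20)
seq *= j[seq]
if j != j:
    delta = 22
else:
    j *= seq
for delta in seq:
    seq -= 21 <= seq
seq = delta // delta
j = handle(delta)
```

delta = 22

Transformed code:
delta = delta + delta + seq[9] + ((j != seq) + (j != seq) + j % 3)
delta = (5 + 5 + j) // (j + j + 6)
j = (delta[delta] + delta[delta] + seq) * (j + j + delta)
log(20)
seq *= j[seq]
if j != j:
    delta = 22
else:
    j *= seq
for delta in seq:
    seq -= 21 <= seq
seq = delta // delta
j = handle(delta)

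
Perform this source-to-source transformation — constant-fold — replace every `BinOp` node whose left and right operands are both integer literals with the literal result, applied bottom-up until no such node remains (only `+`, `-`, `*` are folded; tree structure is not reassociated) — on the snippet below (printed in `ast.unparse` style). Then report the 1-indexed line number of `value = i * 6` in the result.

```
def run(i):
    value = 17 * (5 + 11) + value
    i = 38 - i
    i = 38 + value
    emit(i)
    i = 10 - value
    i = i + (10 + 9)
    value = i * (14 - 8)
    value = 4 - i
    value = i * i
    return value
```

Transformed code:
def run(i):
    value = 272 + value
    i = 38 - i
    i = 38 + value
    emit(i)
    i = 10 - value
    i = i + 19
    value = i * 6
    value = 4 - i
    value = i * i
    return value

8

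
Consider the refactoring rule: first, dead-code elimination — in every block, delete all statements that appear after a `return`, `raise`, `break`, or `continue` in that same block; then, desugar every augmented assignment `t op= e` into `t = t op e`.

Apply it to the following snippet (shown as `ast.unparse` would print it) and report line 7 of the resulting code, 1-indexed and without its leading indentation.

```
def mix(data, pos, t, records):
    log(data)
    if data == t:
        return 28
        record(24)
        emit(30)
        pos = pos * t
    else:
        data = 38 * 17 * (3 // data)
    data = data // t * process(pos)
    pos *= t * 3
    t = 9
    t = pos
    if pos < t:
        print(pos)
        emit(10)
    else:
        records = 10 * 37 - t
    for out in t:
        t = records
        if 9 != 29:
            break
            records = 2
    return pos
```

Transformed code:
def mix(data, pos, t, records):
    log(data)
    if data == t:
        return 28
    else:
        data = 38 * 17 * (3 // data)
    data = data // t * process(pos)
    pos = pos * (t * 3)
    t = 9
    t = pos
    if pos < t:
        print(pos)
        emit(10)
    else:
        records = 10 * 37 - t
    for out in t:
        t = records
        if 9 != 29:
            break
    return pos

data = data // t * process(pos)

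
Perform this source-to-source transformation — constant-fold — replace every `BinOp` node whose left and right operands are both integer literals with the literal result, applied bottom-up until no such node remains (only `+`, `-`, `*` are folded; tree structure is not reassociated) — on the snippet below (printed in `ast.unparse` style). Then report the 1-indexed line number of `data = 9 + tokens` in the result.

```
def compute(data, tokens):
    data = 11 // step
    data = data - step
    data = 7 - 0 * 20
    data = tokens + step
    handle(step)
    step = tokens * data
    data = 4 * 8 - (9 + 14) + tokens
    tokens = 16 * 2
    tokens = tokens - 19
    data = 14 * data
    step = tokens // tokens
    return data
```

8

Transformed code:
def compute(data, tokens):
    data = 11 // step
    data = data - step
    data = 7
    data = tokens + step
    handle(step)
    step = tokens * data
    data = 9 + tokens
    tokens = 32
    tokens = tokens - 19
    data = 14 * data
    step = tokens // tokens
    return data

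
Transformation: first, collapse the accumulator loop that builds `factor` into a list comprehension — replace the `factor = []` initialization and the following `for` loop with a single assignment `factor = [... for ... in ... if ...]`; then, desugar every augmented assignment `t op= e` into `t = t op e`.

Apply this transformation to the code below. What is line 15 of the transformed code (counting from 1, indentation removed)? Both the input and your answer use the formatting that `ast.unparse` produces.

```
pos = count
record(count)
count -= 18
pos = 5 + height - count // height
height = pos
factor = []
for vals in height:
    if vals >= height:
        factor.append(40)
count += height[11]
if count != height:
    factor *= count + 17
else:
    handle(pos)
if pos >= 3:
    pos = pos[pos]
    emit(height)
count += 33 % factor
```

count = count + 33 % factor

Transformed code:
pos = count
record(count)
count = count - 18
pos = 5 + height - count // height
height = pos
factor = [40 for vals in height if vals >= height]
count = count + height[11]
if count != height:
    factor = factor * (count + 17)
else:
    handle(pos)
if pos >= 3:
    pos = pos[pos]
    emit(height)
count = count + 33 % factor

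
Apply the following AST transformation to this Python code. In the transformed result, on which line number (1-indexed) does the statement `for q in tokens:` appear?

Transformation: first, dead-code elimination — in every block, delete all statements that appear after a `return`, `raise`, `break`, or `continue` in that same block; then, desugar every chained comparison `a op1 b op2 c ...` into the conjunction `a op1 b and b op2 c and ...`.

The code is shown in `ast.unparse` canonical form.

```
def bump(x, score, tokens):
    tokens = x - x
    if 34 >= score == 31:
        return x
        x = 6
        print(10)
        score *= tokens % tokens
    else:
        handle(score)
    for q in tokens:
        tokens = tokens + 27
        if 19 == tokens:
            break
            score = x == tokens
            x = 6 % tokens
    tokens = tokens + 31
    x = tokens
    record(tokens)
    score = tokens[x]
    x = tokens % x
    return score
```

Transformed code:
def bump(x, score, tokens):
    tokens = x - x
    if 34 >= score and score == 31:
        return x
    else:
        handle(score)
    for q in tokens:
        tokens = tokens + 27
        if 19 == tokens:
            break
    tokens = tokens + 31
    x = tokens
    record(tokens)
    score = tokens[x]
    x = tokens % x
    return score

7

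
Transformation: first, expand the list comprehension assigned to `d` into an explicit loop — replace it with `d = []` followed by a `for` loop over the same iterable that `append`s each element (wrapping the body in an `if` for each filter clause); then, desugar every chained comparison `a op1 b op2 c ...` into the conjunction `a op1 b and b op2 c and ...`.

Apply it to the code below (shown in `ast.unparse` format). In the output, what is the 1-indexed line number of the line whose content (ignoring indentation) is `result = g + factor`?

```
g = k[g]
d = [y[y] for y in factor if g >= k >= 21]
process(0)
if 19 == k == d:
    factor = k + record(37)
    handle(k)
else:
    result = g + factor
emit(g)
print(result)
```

11

Transformed code:
g = k[g]
d = []
for y in factor:
    if g >= k and k >= 21:
        d.append(y[y])
process(0)
if 19 == k and k == d:
    factor = k + record(37)
    handle(k)
else:
    result = g + factor
emit(g)
print(result)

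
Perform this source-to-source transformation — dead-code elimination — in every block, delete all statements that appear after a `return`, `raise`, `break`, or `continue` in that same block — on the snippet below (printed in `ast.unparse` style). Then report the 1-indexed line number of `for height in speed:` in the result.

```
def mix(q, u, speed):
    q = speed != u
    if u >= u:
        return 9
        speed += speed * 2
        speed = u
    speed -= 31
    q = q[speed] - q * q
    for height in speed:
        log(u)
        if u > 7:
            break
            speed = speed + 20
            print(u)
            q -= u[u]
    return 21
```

Transformed code:
def mix(q, u, speed):
    q = speed != u
    if u >= u:
        return 9
    speed -= 31
    q = q[speed] - q * q
    for height in speed:
        log(u)
        if u > 7:
            break
    return 21

7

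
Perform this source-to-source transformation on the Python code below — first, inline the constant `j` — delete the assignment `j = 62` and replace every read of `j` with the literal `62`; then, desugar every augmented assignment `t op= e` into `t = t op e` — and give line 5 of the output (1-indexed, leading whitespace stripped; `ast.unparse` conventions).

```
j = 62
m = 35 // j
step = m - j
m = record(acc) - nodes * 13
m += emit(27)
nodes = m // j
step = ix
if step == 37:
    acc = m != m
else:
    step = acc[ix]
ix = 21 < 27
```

nodes = m // 62

Transformed code:
m = 35 // 62
step = m - 62
m = record(acc) - nodes * 13
m = m + emit(27)
nodes = m // 62
step = ix
if step == 37:
    acc = m != m
else:
    step = acc[ix]
ix = 21 < 27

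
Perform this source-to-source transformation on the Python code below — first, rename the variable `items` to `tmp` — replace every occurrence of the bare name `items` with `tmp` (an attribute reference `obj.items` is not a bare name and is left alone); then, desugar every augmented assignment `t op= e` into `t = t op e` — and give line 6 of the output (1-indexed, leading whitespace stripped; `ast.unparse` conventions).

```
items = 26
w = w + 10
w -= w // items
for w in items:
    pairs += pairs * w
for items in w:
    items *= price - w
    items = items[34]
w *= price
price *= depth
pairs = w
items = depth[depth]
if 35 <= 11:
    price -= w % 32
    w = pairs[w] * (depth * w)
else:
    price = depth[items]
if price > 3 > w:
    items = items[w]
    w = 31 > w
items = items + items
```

for tmp in w:

Transformed code:
tmp = 26
w = w + 10
w = w - w // tmp
for w in tmp:
    pairs = pairs + pairs * w
for tmp in w:
    tmp = tmp * (price - w)
    tmp = tmp[34]
w = w * price
price = price * depth
pairs = w
tmp = depth[depth]
if 35 <= 11:
    price = price - w % 32
    w = pairs[w] * (depth * w)
else:
    price = depth[tmp]
if price > 3 > w:
    tmp = tmp[w]
    w = 31 > w
tmp = tmp + tmp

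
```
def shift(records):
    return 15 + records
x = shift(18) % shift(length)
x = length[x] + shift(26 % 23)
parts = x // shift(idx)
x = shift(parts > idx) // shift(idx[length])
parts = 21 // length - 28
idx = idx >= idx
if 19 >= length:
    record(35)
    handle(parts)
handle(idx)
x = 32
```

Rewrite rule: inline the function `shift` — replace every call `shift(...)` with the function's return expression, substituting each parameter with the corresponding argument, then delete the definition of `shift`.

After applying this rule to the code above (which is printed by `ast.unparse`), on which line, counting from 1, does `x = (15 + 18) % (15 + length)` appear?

Transformed code:
x = (15 + 18) % (15 + length)
x = length[x] + (15 + 26 % 23)
parts = x // (15 + idx)
x = (15 + (parts > idx)) // (15 + idx[length])
parts = 21 // length - 28
idx = idx >= idx
if 19 >= length:
    record(35)
    handle(parts)
handle(idx)
x = 32

1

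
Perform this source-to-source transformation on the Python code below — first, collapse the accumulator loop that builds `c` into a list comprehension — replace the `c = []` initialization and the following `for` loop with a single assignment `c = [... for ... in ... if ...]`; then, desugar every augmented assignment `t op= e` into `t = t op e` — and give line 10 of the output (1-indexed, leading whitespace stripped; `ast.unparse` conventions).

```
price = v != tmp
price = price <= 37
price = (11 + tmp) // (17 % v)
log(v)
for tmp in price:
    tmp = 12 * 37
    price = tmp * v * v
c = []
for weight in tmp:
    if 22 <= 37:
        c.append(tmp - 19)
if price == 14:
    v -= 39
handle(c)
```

Transformed code:
price = v != tmp
price = price <= 37
price = (11 + tmp) // (17 % v)
log(v)
for tmp in price:
    tmp = 12 * 37
    price = tmp * v * v
c = [tmp - 19 for weight in tmp if 22 <= 37]
if price == 14:
    v = v - 39
handle(c)

v = v - 39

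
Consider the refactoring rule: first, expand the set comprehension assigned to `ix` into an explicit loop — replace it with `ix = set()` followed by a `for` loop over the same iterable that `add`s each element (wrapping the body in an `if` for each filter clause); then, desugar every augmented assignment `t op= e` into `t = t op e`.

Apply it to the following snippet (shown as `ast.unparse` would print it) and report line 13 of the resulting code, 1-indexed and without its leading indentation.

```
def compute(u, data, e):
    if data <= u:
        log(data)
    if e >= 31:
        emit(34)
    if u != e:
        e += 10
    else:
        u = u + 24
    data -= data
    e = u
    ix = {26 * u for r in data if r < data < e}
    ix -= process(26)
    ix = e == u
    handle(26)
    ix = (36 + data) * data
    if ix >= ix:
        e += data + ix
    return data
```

for r in data:

Transformed code:
def compute(u, data, e):
    if data <= u:
        log(data)
    if e >= 31:
        emit(34)
    if u != e:
        e = e + 10
    else:
        u = u + 24
    data = data - data
    e = u
    ix = set()
    for r in data:
        if r < data < e:
            ix.add(26 * u)
    ix = ix - process(26)
    ix = e == u
    handle(26)
    ix = (36 + data) * data
    if ix >= ix:
        e = e + (data + ix)
    return data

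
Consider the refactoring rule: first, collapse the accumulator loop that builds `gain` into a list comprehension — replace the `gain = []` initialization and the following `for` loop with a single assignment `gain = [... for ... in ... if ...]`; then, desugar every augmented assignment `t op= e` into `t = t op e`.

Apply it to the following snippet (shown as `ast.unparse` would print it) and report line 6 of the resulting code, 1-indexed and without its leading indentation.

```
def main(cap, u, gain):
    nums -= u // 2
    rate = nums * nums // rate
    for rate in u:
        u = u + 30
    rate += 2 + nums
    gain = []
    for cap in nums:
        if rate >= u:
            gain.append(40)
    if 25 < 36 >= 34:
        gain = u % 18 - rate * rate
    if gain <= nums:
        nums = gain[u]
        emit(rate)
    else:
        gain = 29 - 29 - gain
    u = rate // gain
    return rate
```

Transformed code:
def main(cap, u, gain):
    nums = nums - u // 2
    rate = nums * nums // rate
    for rate in u:
        u = u + 30
    rate = rate + (2 + nums)
    gain = [40 for cap in nums if rate >= u]
    if 25 < 36 >= 34:
        gain = u % 18 - rate * rate
    if gain <= nums:
        nums = gain[u]
        emit(rate)
    else:
        gain = 29 - 29 - gain
    u = rate // gain
    return rate

rate = rate + (2 + nums)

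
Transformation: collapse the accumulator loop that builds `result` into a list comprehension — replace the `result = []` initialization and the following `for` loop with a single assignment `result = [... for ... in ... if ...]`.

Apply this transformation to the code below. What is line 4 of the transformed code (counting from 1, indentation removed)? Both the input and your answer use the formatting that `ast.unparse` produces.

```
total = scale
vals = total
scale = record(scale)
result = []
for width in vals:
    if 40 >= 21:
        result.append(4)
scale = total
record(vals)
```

result = [4 for width in vals if 40 >= 21]

Transformed code:
total = scale
vals = total
scale = record(scale)
result = [4 for width in vals if 40 >= 21]
scale = total
record(vals)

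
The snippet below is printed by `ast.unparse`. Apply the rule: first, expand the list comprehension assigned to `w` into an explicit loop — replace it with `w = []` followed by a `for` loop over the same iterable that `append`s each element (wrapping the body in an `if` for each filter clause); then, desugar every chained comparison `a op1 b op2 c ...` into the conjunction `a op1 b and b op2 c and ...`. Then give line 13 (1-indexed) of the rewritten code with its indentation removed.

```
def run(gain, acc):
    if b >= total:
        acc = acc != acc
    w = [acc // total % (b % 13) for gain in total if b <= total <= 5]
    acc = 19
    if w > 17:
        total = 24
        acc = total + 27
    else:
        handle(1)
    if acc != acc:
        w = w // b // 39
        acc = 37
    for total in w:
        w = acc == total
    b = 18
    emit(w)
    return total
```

handle(1)

Transformed code:
def run(gain, acc):
    if b >= total:
        acc = acc != acc
    w = []
    for gain in total:
        if b <= total and total <= 5:
            w.append(acc // total % (b % 13))
    acc = 19
    if w > 17:
        total = 24
        acc = total + 27
    else:
        handle(1)
    if acc != acc:
        w = w // b // 39
        acc = 37
    for total in w:
        w = acc == total
    b = 18
    emit(w)
    return total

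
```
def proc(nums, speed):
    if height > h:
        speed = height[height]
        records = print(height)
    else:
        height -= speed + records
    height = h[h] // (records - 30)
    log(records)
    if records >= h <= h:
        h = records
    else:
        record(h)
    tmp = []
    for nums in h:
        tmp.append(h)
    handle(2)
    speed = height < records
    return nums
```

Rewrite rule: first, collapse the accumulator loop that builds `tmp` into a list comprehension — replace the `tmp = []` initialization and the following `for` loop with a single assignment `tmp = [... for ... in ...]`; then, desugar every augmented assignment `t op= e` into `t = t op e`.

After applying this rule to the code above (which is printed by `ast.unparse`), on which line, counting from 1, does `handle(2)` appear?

14

Transformed code:
def proc(nums, speed):
    if height > h:
        speed = height[height]
        records = print(height)
    else:
        height = height - (speed + records)
    height = h[h] // (records - 30)
    log(records)
    if records >= h <= h:
        h = records
    else:
        record(h)
    tmp = [h for nums in h]
    handle(2)
    speed = height < records
    return nums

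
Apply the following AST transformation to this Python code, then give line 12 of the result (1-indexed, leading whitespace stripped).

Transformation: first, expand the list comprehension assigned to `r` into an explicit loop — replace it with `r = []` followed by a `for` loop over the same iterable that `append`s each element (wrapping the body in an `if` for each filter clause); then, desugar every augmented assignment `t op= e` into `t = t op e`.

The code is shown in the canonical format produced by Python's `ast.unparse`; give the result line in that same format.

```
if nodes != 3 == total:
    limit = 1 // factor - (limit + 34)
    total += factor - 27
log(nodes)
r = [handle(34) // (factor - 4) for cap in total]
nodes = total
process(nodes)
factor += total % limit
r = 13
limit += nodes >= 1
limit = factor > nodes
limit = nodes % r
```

Transformed code:
if nodes != 3 == total:
    limit = 1 // factor - (limit + 34)
    total = total + (factor - 27)
log(nodes)
r = []
for cap in total:
    r.append(handle(34) // (factor - 4))
nodes = total
process(nodes)
factor = factor + total % limit
r = 13
limit = limit + (nodes >= 1)
limit = factor > nodes
limit = nodes % r

limit = limit + (nodes >= 1)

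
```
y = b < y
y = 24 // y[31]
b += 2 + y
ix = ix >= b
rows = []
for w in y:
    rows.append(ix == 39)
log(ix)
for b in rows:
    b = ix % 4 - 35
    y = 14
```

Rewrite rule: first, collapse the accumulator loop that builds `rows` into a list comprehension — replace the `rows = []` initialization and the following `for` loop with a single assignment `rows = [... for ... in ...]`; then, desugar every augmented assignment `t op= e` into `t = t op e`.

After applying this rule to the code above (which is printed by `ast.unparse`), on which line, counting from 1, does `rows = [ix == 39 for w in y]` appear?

Transformed code:
y = b < y
y = 24 // y[31]
b = b + (2 + y)
ix = ix >= b
rows = [ix == 39 for w in y]
log(ix)
for b in rows:
    b = ix % 4 - 35
    y = 14

5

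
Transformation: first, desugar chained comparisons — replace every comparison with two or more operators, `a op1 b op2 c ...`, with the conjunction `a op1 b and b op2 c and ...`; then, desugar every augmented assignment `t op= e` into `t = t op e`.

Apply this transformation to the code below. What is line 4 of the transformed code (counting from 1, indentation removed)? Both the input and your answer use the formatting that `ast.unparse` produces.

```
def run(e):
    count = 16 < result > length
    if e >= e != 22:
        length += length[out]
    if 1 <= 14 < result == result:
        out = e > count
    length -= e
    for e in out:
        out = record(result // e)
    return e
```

length = length + length[out]

Transformed code:
def run(e):
    count = 16 < result and result > length
    if e >= e and e != 22:
        length = length + length[out]
    if 1 <= 14 and 14 < result and (result == result):
        out = e > count
    length = length - e
    for e in out:
        out = record(result // e)
    return e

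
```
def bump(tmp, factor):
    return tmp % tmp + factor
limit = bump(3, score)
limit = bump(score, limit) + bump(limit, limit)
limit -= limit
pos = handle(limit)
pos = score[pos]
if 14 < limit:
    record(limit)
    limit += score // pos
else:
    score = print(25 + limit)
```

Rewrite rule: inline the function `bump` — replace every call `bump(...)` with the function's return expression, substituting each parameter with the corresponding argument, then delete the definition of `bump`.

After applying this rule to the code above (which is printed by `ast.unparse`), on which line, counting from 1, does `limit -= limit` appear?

Transformed code:
limit = 3 % 3 + score
limit = score % score + limit + (limit % limit + limit)
limit -= limit
pos = handle(limit)
pos = score[pos]
if 14 < limit:
    record(limit)
    limit += score // pos
else:
    score = print(25 + limit)

3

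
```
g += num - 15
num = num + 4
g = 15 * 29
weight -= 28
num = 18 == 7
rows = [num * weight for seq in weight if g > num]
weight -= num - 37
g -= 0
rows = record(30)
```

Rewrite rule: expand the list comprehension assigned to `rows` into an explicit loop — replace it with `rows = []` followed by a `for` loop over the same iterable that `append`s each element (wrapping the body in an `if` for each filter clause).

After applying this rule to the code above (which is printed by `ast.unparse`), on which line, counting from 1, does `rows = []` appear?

Transformed code:
g += num - 15
num = num + 4
g = 15 * 29
weight -= 28
num = 18 == 7
rows = []
for seq in weight:
    if g > num:
        rows.append(num * weight)
weight -= num - 37
g -= 0
rows = record(30)

6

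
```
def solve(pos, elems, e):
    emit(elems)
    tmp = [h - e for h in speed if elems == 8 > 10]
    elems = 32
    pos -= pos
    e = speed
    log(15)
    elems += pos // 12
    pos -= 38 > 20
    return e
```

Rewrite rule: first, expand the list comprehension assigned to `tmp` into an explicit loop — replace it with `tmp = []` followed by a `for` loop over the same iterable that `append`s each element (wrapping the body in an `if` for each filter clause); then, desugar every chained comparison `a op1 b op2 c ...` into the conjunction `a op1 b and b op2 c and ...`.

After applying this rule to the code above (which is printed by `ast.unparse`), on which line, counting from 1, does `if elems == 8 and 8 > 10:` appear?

Transformed code:
def solve(pos, elems, e):
    emit(elems)
    tmp = []
    for h in speed:
        if elems == 8 and 8 > 10:
            tmp.append(h - e)
    elems = 32
    pos -= pos
    e = speed
    log(15)
    elems += pos // 12
    pos -= 38 > 20
    return e

5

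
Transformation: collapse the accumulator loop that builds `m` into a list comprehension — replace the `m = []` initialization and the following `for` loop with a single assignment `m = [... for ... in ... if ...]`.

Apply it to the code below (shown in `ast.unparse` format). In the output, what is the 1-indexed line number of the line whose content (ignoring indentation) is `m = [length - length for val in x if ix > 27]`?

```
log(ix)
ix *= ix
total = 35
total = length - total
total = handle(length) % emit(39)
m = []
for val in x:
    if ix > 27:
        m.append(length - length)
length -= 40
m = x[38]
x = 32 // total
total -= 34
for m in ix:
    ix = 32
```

6

Transformed code:
log(ix)
ix *= ix
total = 35
total = length - total
total = handle(length) % emit(39)
m = [length - length for val in x if ix > 27]
length -= 40
m = x[38]
x = 32 // total
total -= 34
for m in ix:
    ix = 32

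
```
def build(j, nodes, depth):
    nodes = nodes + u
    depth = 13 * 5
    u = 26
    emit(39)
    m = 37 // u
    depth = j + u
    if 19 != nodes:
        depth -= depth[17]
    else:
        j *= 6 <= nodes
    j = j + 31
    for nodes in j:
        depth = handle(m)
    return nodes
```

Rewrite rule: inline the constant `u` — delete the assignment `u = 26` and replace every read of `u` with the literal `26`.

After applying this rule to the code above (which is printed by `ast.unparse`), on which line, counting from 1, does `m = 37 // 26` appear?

Transformed code:
def build(j, nodes, depth):
    nodes = nodes + 26
    depth = 13 * 5
    emit(39)
    m = 37 // 26
    depth = j + 26
    if 19 != nodes:
        depth -= depth[17]
    else:
        j *= 6 <= nodes
    j = j + 31
    for nodes in j:
        depth = handle(m)
    return nodes

5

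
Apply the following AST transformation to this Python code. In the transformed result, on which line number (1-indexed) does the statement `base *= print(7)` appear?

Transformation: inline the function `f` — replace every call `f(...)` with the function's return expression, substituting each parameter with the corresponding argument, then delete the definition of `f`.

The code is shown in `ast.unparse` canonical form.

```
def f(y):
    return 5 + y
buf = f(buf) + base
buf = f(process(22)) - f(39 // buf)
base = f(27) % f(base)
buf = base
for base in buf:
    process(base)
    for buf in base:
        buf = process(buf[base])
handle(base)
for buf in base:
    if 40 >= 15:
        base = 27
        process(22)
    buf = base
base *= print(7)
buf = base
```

15

Transformed code:
buf = 5 + buf + base
buf = 5 + process(22) - (5 + 39 // buf)
base = (5 + 27) % (5 + base)
buf = base
for base in buf:
    process(base)
    for buf in base:
        buf = process(buf[base])
handle(base)
for buf in base:
    if 40 >= 15:
        base = 27
        process(22)
    buf = base
base *= print(7)
buf = base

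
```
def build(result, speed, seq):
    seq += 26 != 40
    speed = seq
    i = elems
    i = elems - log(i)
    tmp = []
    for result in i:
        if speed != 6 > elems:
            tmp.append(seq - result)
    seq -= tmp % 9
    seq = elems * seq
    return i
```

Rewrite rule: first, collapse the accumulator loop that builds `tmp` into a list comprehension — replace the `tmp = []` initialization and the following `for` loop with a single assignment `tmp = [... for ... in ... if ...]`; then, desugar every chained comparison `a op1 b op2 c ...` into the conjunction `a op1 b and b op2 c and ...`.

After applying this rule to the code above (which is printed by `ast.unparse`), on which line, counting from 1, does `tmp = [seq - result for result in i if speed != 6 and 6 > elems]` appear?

6

Transformed code:
def build(result, speed, seq):
    seq += 26 != 40
    speed = seq
    i = elems
    i = elems - log(i)
    tmp = [seq - result for result in i if speed != 6 and 6 > elems]
    seq -= tmp % 9
    seq = elems * seq
    return i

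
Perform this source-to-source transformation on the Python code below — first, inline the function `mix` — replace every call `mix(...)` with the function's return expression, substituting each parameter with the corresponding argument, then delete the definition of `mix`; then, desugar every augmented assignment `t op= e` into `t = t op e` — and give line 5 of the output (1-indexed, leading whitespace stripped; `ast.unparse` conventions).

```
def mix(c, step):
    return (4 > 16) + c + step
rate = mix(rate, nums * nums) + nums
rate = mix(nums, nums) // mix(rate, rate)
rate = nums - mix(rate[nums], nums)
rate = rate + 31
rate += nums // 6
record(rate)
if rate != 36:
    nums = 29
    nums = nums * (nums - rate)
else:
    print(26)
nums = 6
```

rate = rate + nums // 6

Transformed code:
rate = (4 > 16) + rate + nums * nums + nums
rate = ((4 > 16) + nums + nums) // ((4 > 16) + rate + rate)
rate = nums - ((4 > 16) + rate[nums] + nums)
rate = rate + 31
rate = rate + nums // 6
record(rate)
if rate != 36:
    nums = 29
    nums = nums * (nums - rate)
else:
    print(26)
nums = 6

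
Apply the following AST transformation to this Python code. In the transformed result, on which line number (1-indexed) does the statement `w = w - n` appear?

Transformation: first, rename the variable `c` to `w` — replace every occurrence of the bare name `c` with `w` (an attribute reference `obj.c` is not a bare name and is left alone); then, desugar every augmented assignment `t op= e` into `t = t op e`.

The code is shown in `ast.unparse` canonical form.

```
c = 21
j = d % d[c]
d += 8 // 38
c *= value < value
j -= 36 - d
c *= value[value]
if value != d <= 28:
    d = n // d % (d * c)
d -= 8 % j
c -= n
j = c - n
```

Transformed code:
w = 21
j = d % d[w]
d = d + 8 // 38
w = w * (value < value)
j = j - (36 - d)
w = w * value[value]
if value != d <= 28:
    d = n // d % (d * w)
d = d - 8 % j
w = w - n
j = w - n

10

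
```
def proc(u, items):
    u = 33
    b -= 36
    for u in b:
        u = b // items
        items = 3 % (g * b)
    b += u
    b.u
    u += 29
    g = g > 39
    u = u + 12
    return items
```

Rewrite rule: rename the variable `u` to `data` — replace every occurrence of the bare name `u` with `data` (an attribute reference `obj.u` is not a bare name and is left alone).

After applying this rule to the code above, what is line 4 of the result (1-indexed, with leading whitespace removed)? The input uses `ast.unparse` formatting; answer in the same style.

Transformed code:
def proc(data, items):
    data = 33
    b -= 36
    for data in b:
        data = b // items
        items = 3 % (g * b)
    b += data
    b.u
    data += 29
    g = g > 39
    data = data + 12
    return items

for data in b:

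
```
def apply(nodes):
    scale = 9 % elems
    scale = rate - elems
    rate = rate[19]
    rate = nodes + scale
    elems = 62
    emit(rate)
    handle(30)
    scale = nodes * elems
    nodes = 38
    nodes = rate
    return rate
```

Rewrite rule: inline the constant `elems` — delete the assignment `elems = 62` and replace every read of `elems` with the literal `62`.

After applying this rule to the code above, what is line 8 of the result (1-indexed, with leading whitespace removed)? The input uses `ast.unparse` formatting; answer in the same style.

scale = nodes * 62

Transformed code:
def apply(nodes):
    scale = 9 % 62
    scale = rate - 62
    rate = rate[19]
    rate = nodes + scale
    emit(rate)
    handle(30)
    scale = nodes * 62
    nodes = 38
    nodes = rate
    return rate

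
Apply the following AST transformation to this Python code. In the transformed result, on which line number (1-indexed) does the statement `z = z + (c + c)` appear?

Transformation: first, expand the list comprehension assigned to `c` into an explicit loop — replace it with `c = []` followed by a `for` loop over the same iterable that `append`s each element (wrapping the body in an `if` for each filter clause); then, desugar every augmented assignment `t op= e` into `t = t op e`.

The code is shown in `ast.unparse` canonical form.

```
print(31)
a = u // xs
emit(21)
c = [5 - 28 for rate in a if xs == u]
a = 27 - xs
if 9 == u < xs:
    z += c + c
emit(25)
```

10

Transformed code:
print(31)
a = u // xs
emit(21)
c = []
for rate in a:
    if xs == u:
        c.append(5 - 28)
a = 27 - xs
if 9 == u < xs:
    z = z + (c + c)
emit(25)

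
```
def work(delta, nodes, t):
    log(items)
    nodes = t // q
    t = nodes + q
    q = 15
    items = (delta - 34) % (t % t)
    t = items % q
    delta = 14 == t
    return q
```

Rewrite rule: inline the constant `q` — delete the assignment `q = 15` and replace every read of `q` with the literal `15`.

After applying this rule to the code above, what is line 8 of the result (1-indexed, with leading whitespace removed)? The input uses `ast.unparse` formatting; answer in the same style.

Transformed code:
def work(delta, nodes, t):
    log(items)
    nodes = t // 15
    t = nodes + 15
    items = (delta - 34) % (t % t)
    t = items % 15
    delta = 14 == t
    return 15

return 15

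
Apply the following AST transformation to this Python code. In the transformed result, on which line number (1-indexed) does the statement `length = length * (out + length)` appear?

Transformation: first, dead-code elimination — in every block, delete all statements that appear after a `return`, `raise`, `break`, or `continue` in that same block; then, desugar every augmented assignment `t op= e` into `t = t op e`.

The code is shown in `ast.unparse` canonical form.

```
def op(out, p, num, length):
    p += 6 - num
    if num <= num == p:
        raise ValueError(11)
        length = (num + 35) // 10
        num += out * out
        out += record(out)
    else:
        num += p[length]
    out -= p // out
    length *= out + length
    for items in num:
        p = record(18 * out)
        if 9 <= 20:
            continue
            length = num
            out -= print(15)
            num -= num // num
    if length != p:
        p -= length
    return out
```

8

Transformed code:
def op(out, p, num, length):
    p = p + (6 - num)
    if num <= num == p:
        raise ValueError(11)
    else:
        num = num + p[length]
    out = out - p // out
    length = length * (out + length)
    for items in num:
        p = record(18 * out)
        if 9 <= 20:
            continue
    if length != p:
        p = p - length
    return out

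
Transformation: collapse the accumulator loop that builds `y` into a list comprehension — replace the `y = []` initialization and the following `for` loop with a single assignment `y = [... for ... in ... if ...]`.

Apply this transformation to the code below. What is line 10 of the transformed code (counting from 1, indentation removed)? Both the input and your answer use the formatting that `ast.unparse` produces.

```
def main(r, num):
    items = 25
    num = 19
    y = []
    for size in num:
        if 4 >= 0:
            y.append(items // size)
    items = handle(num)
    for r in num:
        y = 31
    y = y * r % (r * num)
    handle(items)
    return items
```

Transformed code:
def main(r, num):
    items = 25
    num = 19
    y = [items // size for size in num if 4 >= 0]
    items = handle(num)
    for r in num:
        y = 31
    y = y * r % (r * num)
    handle(items)
    return items

return items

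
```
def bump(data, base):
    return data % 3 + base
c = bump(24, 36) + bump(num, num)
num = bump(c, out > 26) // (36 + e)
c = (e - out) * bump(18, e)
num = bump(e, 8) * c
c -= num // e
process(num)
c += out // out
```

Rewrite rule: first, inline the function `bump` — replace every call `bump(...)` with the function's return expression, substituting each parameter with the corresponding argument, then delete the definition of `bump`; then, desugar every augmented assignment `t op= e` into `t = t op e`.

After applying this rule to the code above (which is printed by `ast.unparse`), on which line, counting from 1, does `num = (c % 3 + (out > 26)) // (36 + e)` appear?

2

Transformed code:
c = 24 % 3 + 36 + (num % 3 + num)
num = (c % 3 + (out > 26)) // (36 + e)
c = (e - out) * (18 % 3 + e)
num = (e % 3 + 8) * c
c = c - num // e
process(num)
c = c + out // out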